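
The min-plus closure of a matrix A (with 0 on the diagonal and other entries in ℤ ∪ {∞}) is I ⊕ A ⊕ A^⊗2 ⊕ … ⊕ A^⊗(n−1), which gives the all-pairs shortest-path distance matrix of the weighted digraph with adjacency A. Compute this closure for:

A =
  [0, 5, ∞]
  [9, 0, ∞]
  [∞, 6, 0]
Closure =
  [0, 5, ∞]
  [9, 0, ∞]
  [15, 6, 0]

This is the Floyd-Warshall all-pairs shortest-path computation. For each intermediate vertex k = 0, 1, …, 2, update dist[i][j] ← min(dist[i][j], dist[i][k] + dist[k][j]). The final matrix gives, for each (i, j), the minimum total weight of any directed path from i to j (possibly empty when i = j).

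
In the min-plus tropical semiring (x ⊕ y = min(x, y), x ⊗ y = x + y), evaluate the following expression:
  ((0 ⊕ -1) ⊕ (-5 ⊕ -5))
((0 ⊕ -1) ⊕ (-5 ⊕ -5)) = -5

Expand innermost to outermost. Recall ⊕ takes the minimum of its arguments and ⊗ takes their sum. Working out the expression ((0 ⊕ -1) ⊕ (-5 ⊕ -5)) gives -5.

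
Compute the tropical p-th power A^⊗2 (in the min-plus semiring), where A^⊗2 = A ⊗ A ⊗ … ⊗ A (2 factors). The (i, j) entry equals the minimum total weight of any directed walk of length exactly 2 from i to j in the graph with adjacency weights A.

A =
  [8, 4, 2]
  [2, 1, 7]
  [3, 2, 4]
A^⊗2 =
  [5, 4, 6]
  [3, 2, 4]
  [4, 3, 5]

Each entry (A^⊗2)_ij equals the minimum over all length-2 walks i = v_0 → v_1 → … → v_2 = j of Σ_t A[v_t][v_{t+1}]. For example, for (i, j) = (0, 2) we minimise over 3 possible intermediate vertex sequences; the minimum is 6, attained along the walk 0 → 2 → 2.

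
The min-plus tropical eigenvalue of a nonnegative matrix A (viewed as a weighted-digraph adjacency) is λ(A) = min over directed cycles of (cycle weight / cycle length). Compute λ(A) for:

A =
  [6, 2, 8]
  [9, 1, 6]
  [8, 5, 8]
λ(A) = 1

Enumerate directed cycles and compute their means (weight / length). Sample:
  cycle 0 → 0: weight = 6, length = 1, mean = 6/1 ≈ 6.000
  cycle 1 → 1: weight = 1, length = 1, mean = 1/1 ≈ 1.000
  cycle 2 → 2: weight = 8, length = 1, mean = 8/1 ≈ 8.000
  cycle 0 → 1 → 0: weight = 11, length = 2, mean = 11/2 ≈ 5.500
  cycle 0 → 2 → 0: weight = 16, length = 2, mean = 16/2 ≈ 8.000
  cycle 1 → 0 → 1: weight = 11, length = 2, mean = 11/2 ≈ 5.500
Minimum mean = 1.000, attained e.g. along the cycle 1 → 1 with weight 1 and length 1. So λ(A) = 1/1 = 1.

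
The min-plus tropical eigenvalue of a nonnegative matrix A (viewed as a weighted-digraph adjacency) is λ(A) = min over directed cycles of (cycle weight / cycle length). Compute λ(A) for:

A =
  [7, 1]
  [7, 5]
λ(A) = 4

Enumerate directed cycles and compute their means (weight / length). Sample:
  cycle 0 → 0: weight = 7, length = 1, mean = 7/1 ≈ 7.000
  cycle 1 → 1: weight = 5, length = 1, mean = 5/1 ≈ 5.000
  cycle 0 → 1 → 0: weight = 8, length = 2, mean = 8/2 ≈ 4.000
  cycle 1 → 0 → 1: weight = 8, length = 2, mean = 8/2 ≈ 4.000
Minimum mean = 4.000, attained e.g. along the cycle 0 → 1 → 0 with weight 8 and length 2. So λ(A) = 8/2 = 4.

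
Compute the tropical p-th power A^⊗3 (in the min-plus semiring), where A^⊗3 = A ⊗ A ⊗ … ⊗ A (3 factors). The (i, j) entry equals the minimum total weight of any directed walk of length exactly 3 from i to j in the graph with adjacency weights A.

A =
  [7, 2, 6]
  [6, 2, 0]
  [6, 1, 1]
A^⊗3 =
  [8, 3, 3]
  [7, 2, 1]
  [7, 2, 2]

Each entry (A^⊗3)_ij equals the minimum over all length-3 walks i = v_0 → v_1 → … → v_3 = j of Σ_t A[v_t][v_{t+1}]. For example, for (i, j) = (0, 2) we minimise over 9 possible intermediate vertex sequences; the minimum is 3, attained along the walk 0 → 1 → 2 → 2.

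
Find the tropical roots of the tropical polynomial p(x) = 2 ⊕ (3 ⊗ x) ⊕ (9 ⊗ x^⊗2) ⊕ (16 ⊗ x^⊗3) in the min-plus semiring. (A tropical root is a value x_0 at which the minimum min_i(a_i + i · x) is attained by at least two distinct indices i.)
Roots: {-7, -6, -1}

Each tropical root is a break point of the lower envelope of the lines y = a_i + i · x (there are 4 lines, with slopes 0, 1, ..., 3). Only the lines that attain the minimum somewhere contribute to roots; other lines are dominated. Here the surviving (envelope) indices are i = 3, i = 2, i = 1, i = 0.
Intersections between consecutive envelope lines give the roots: for adjacent envelope indices i < j the intersection is x = (a_i − a_j) / (j − i). Reading off the sorted break points: {-7, -6, -1}.
Verification: at each break x_0, at least two indices attain the minimum of min_i(a_i + i · x_0).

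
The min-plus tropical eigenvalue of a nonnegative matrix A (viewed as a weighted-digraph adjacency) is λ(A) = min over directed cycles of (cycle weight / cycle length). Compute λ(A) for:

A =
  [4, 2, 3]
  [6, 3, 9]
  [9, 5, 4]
λ(A) = 3

Enumerate directed cycles and compute their means (weight / length). Sample:
  cycle 0 → 0: weight = 4, length = 1, mean = 4/1 ≈ 4.000
  cycle 1 → 1: weight = 3, length = 1, mean = 3/1 ≈ 3.000
  cycle 2 → 2: weight = 4, length = 1, mean = 4/1 ≈ 4.000
  cycle 0 → 1 → 0: weight = 8, length = 2, mean = 8/2 ≈ 4.000
  cycle 0 → 2 → 0: weight = 12, length = 2, mean = 12/2 ≈ 6.000
  cycle 1 → 0 → 1: weight = 8, length = 2, mean = 8/2 ≈ 4.000
Minimum mean = 3.000, attained e.g. along the cycle 1 → 1 with weight 3 and length 1. So λ(A) = 3/1 = 3.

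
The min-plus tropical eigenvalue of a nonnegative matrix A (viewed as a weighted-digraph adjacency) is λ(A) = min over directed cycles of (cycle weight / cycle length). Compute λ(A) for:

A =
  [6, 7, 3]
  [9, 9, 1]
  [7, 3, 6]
λ(A) = 2

Enumerate directed cycles and compute their means (weight / length). Sample:
  cycle 0 → 0: weight = 6, length = 1, mean = 6/1 ≈ 6.000
  cycle 1 → 1: weight = 9, length = 1, mean = 9/1 ≈ 9.000
  cycle 2 → 2: weight = 6, length = 1, mean = 6/1 ≈ 6.000
  cycle 0 → 1 → 0: weight = 16, length = 2, mean = 16/2 ≈ 8.000
  cycle 0 → 2 → 0: weight = 10, length = 2, mean = 10/2 ≈ 5.000
  cycle 1 → 0 → 1: weight = 16, length = 2, mean = 16/2 ≈ 8.000
Minimum mean = 2.000, attained e.g. along the cycle 1 → 2 → 1 with weight 4 and length 2. So λ(A) = 4/2 = 2.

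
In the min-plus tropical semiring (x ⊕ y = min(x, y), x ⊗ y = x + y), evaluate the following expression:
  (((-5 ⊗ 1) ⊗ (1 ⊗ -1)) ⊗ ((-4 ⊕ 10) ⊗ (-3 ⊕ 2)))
(((-5 ⊗ 1) ⊗ (1 ⊗ -1)) ⊗ ((-4 ⊕ 10) ⊗ (-3 ⊕ 2))) = -11

Expand innermost to outermost. Recall ⊕ takes the minimum of its arguments and ⊗ takes their sum. Working out the expression (((-5 ⊗ 1) ⊗ (1 ⊗ -1)) ⊗ ((-4 ⊕ 10) ⊗ (-3 ⊕ 2))) gives -11.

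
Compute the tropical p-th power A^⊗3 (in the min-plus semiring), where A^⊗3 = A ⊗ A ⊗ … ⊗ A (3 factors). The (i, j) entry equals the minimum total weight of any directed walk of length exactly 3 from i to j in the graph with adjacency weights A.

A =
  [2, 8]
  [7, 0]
A^⊗3 =
  [6, 8]
  [7, 0]

Each entry (A^⊗3)_ij equals the minimum over all length-3 walks i = v_0 → v_1 → … → v_3 = j of Σ_t A[v_t][v_{t+1}]. For example, for (i, j) = (0, 1) we minimise over 4 possible intermediate vertex sequences; the minimum is 8, attained along the walk 0 → 1 → 1 → 1.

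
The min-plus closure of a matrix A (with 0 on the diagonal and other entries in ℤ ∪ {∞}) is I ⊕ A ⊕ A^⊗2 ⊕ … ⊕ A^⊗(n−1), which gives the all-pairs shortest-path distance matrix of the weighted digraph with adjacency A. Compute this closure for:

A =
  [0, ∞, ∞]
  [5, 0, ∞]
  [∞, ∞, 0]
Closure =
  [0, ∞, ∞]
  [5, 0, ∞]
  [∞, ∞, 0]

This is the Floyd-Warshall all-pairs shortest-path computation. For each intermediate vertex k = 0, 1, …, 2, update dist[i][j] ← min(dist[i][j], dist[i][k] + dist[k][j]). The final matrix gives, for each (i, j), the minimum total weight of any directed path from i to j (possibly empty when i = j).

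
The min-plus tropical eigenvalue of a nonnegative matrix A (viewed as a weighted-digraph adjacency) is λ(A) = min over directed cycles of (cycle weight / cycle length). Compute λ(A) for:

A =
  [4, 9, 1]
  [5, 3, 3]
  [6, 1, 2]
λ(A) = 2

Enumerate directed cycles and compute their means (weight / length). Sample:
  cycle 0 → 0: weight = 4, length = 1, mean = 4/1 ≈ 4.000
  cycle 1 → 1: weight = 3, length = 1, mean = 3/1 ≈ 3.000
  cycle 2 → 2: weight = 2, length = 1, mean = 2/1 ≈ 2.000
  cycle 0 → 1 → 0: weight = 14, length = 2, mean = 14/2 ≈ 7.000
  cycle 0 → 2 → 0: weight = 7, length = 2, mean = 7/2 ≈ 3.500
  cycle 1 → 0 → 1: weight = 14, length = 2, mean = 14/2 ≈ 7.000
Minimum mean = 2.000, attained e.g. along the cycle 2 → 2 with weight 2 and length 1. So λ(A) = 2/1 = 2.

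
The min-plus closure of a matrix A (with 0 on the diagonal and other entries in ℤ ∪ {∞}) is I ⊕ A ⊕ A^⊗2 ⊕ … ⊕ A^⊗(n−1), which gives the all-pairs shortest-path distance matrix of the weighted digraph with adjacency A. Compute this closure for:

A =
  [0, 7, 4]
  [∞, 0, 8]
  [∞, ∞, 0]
Closure =
  [0, 7, 4]
  [∞, 0, 8]
  [∞, ∞, 0]

This is the Floyd-Warshall all-pairs shortest-path computation. For each intermediate vertex k = 0, 1, …, 2, update dist[i][j] ← min(dist[i][j], dist[i][k] + dist[k][j]). The final matrix gives, for each (i, j), the minimum total weight of any directed path from i to j (possibly empty when i = j).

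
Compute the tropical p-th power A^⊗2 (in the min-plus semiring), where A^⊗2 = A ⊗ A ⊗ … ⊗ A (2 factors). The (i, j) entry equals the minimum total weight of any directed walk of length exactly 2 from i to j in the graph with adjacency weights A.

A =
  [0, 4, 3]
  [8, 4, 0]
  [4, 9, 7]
A^⊗2 =
  [0, 4, 3]
  [4, 8, 4]
  [4, 8, 7]

Each entry (A^⊗2)_ij equals the minimum over all length-2 walks i = v_0 → v_1 → … → v_2 = j of Σ_t A[v_t][v_{t+1}]. For example, for (i, j) = (0, 2) we minimise over 3 possible intermediate vertex sequences; the minimum is 3, attained along the walk 0 → 0 → 2.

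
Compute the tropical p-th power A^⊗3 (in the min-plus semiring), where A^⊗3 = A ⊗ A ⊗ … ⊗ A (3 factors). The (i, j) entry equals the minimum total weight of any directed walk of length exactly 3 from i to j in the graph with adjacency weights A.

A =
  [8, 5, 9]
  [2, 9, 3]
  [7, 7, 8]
A^⊗3 =
  [15, 12, 16]
  [9, 15, 10]
  [14, 14, 15]

Each entry (A^⊗3)_ij equals the minimum over all length-3 walks i = v_0 → v_1 → … → v_3 = j of Σ_t A[v_t][v_{t+1}]. For example, for (i, j) = (0, 2) we minimise over 9 possible intermediate vertex sequences; the minimum is 16, attained along the walk 0 → 0 → 1 → 2.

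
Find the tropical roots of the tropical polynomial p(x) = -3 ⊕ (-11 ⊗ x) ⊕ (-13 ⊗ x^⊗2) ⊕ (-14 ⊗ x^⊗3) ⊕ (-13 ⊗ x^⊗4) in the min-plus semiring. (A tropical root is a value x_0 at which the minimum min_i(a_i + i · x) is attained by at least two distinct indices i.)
Roots: {-1, 1, 2, 8}

Each tropical root is a break point of the lower envelope of the lines y = a_i + i · x (there are 5 lines, with slopes 0, 1, ..., 4). Only the lines that attain the minimum somewhere contribute to roots; other lines are dominated. Here the surviving (envelope) indices are i = 4, i = 3, i = 2, i = 1, i = 0.
Intersections between consecutive envelope lines give the roots: for adjacent envelope indices i < j the intersection is x = (a_i − a_j) / (j − i). Reading off the sorted break points: {-1, 1, 2, 8}.
Verification: at each break x_0, at least two indices attain the minimum of min_i(a_i + i · x_0).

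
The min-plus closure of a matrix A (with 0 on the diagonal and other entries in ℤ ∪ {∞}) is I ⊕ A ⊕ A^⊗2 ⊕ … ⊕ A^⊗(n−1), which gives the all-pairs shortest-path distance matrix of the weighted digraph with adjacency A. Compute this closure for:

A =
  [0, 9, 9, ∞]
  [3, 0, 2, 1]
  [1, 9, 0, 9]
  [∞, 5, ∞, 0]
Closure =
  [0, 9, 9, 10]
  [3, 0, 2, 1]
  [1, 9, 0, 9]
  [8, 5, 7, 0]

This is the Floyd-Warshall all-pairs shortest-path computation. For each intermediate vertex k = 0, 1, …, 3, update dist[i][j] ← min(dist[i][j], dist[i][k] + dist[k][j]). The final matrix gives, for each (i, j), the minimum total weight of any directed path from i to j (possibly empty when i = j).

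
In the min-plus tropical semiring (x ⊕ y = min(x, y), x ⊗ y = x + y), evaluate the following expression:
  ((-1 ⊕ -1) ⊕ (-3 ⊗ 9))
((-1 ⊕ -1) ⊕ (-3 ⊗ 9)) = -1

Expand innermost to outermost. Recall ⊕ takes the minimum of its arguments and ⊗ takes their sum. Working out the expression ((-1 ⊕ -1) ⊕ (-3 ⊗ 9)) gives -1.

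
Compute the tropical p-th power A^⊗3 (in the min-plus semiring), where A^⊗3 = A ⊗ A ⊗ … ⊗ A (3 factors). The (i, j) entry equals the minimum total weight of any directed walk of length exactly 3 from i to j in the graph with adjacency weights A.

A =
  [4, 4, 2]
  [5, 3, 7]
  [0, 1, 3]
A^⊗3 =
  [5, 6, 4]
  [7, 8, 9]
  [2, 3, 5]

Each entry (A^⊗3)_ij equals the minimum over all length-3 walks i = v_0 → v_1 → … → v_3 = j of Σ_t A[v_t][v_{t+1}]. For example, for (i, j) = (0, 2) we minimise over 9 possible intermediate vertex sequences; the minimum is 4, attained along the walk 0 → 2 → 0 → 2.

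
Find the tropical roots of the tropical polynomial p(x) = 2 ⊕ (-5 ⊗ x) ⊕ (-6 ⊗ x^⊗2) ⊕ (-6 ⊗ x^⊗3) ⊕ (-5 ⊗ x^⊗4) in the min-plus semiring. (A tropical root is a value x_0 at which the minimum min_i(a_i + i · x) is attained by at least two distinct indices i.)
Roots: {-1, 0, 1, 7}

Each tropical root is a break point of the lower envelope of the lines y = a_i + i · x (there are 5 lines, with slopes 0, 1, ..., 4). Only the lines that attain the minimum somewhere contribute to roots; other lines are dominated. Here the surviving (envelope) indices are i = 4, i = 3, i = 2, i = 1, i = 0.
Intersections between consecutive envelope lines give the roots: for adjacent envelope indices i < j the intersection is x = (a_i − a_j) / (j − i). Reading off the sorted break points: {-1, 0, 1, 7}.
Verification: at each break x_0, at least two indices attain the minimum of min_i(a_i + i · x_0).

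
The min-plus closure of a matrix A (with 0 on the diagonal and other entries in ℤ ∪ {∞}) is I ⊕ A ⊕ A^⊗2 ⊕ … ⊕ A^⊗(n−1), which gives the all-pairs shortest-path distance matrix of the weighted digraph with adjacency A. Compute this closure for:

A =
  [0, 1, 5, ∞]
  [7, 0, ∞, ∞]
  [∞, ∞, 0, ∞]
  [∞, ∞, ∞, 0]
Closure =
  [0, 1, 5, ∞]
  [7, 0, 12, ∞]
  [∞, ∞, 0, ∞]
  [∞, ∞, ∞, 0]

This is the Floyd-Warshall all-pairs shortest-path computation. For each intermediate vertex k = 0, 1, …, 3, update dist[i][j] ← min(dist[i][j], dist[i][k] + dist[k][j]). The final matrix gives, for each (i, j), the minimum total weight of any directed path from i to j (possibly empty when i = j).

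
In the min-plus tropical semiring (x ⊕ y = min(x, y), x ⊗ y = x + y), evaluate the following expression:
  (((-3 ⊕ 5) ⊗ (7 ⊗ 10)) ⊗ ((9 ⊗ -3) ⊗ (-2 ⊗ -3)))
(((-3 ⊕ 5) ⊗ (7 ⊗ 10)) ⊗ ((9 ⊗ -3) ⊗ (-2 ⊗ -3))) = 15

Expand innermost to outermost. Recall ⊕ takes the minimum of its arguments and ⊗ takes their sum. Working out the expression (((-3 ⊕ 5) ⊗ (7 ⊗ 10)) ⊗ ((9 ⊗ -3) ⊗ (-2 ⊗ -3))) gives 15.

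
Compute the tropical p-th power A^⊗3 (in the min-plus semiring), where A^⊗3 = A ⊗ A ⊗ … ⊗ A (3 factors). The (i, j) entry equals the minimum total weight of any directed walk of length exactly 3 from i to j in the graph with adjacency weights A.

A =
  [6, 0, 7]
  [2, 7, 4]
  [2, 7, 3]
A^⊗3 =
  [6, 2, 7]
  [4, 6, 6]
  [4, 5, 6]

Each entry (A^⊗3)_ij equals the minimum over all length-3 walks i = v_0 → v_1 → … → v_3 = j of Σ_t A[v_t][v_{t+1}]. For example, for (i, j) = (0, 2) we minimise over 9 possible intermediate vertex sequences; the minimum is 7, attained along the walk 0 → 1 → 2 → 2.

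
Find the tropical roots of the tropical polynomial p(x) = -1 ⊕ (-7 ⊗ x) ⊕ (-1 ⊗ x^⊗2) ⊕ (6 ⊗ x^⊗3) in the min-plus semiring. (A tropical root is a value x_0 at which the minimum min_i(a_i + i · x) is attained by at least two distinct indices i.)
Roots: {-7, -6, 6}

Each tropical root is a break point of the lower envelope of the lines y = a_i + i · x (there are 4 lines, with slopes 0, 1, ..., 3). Only the lines that attain the minimum somewhere contribute to roots; other lines are dominated. Here the surviving (envelope) indices are i = 3, i = 2, i = 1, i = 0.
Intersections between consecutive envelope lines give the roots: for adjacent envelope indices i < j the intersection is x = (a_i − a_j) / (j − i). Reading off the sorted break points: {-7, -6, 6}.
Verification: at each break x_0, at least two indices attain the minimum of min_i(a_i + i · x_0).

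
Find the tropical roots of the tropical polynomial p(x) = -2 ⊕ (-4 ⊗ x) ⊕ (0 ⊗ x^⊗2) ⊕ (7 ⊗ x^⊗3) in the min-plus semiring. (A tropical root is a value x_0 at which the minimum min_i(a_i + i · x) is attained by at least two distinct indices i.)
Roots: {-7, -4, 2}

Each tropical root is a break point of the lower envelope of the lines y = a_i + i · x (there are 4 lines, with slopes 0, 1, ..., 3). Only the lines that attain the minimum somewhere contribute to roots; other lines are dominated. Here the surviving (envelope) indices are i = 3, i = 2, i = 1, i = 0.
Intersections between consecutive envelope lines give the roots: for adjacent envelope indices i < j the intersection is x = (a_i − a_j) / (j − i). Reading off the sorted break points: {-7, -4, 2}.
Verification: at each break x_0, at least two indices attain the minimum of min_i(a_i + i · x_0).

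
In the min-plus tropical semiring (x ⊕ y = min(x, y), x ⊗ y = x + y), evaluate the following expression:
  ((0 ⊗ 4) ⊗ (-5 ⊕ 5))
((0 ⊗ 4) ⊗ (-5 ⊕ 5)) = -1

Expand innermost to outermost. Recall ⊕ takes the minimum of its arguments and ⊗ takes their sum. Working out the expression ((0 ⊗ 4) ⊗ (-5 ⊕ 5)) gives -1.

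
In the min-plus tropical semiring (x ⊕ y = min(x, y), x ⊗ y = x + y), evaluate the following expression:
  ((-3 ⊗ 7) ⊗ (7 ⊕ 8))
((-3 ⊗ 7) ⊗ (7 ⊕ 8)) = 11

Expand innermost to outermost. Recall ⊕ takes the minimum of its arguments and ⊗ takes their sum. Working out the expression ((-3 ⊗ 7) ⊗ (7 ⊕ 8)) gives 11.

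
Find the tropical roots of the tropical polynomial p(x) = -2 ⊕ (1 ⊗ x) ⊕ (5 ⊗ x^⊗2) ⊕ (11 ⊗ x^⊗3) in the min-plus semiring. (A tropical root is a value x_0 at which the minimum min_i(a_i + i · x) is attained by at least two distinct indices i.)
Roots: {-6, -4, -3}

Each tropical root is a break point of the lower envelope of the lines y = a_i + i · x (there are 4 lines, with slopes 0, 1, ..., 3). Only the lines that attain the minimum somewhere contribute to roots; other lines are dominated. Here the surviving (envelope) indices are i = 3, i = 2, i = 1, i = 0.
Intersections between consecutive envelope lines give the roots: for adjacent envelope indices i < j the intersection is x = (a_i − a_j) / (j − i). Reading off the sorted break points: {-6, -4, -3}.
Verification: at each break x_0, at least two indices attain the minimum of min_i(a_i + i · x_0).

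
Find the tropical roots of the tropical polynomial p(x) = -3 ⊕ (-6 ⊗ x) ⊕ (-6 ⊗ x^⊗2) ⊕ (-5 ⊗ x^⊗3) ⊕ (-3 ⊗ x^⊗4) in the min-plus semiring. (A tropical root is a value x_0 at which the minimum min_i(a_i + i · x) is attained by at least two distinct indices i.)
Roots: {-2, -1, 0, 3}

Each tropical root is a break point of the lower envelope of the lines y = a_i + i · x (there are 5 lines, with slopes 0, 1, ..., 4). Only the lines that attain the minimum somewhere contribute to roots; other lines are dominated. Here the surviving (envelope) indices are i = 4, i = 3, i = 2, i = 1, i = 0.
Intersections between consecutive envelope lines give the roots: for adjacent envelope indices i < j the intersection is x = (a_i − a_j) / (j − i). Reading off the sorted break points: {-2, -1, 0, 3}.
Verification: at each break x_0, at least two indices attain the minimum of min_i(a_i + i · x_0).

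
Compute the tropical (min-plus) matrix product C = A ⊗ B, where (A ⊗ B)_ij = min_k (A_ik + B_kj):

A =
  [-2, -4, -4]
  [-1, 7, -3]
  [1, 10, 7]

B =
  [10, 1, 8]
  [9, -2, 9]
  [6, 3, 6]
A ⊗ B =
  [2, -6, 2]
  [3, 0, 3]
  [11, 2, 9]

Apply the min-plus product entry-by-entry:
  C[0][0] = min over k of (A[0][0] + B[0][0] = -2 + 10 = 8, A[0][1] + B[1][0] = -4 + 9 = 5, A[0][2] + B[2][0] = -4 + 6 = 2) = 2 (attained at k = 2)
  C[0][1] = min over k of (A[0][0] + B[0][1] = -2 + 1 = -1, A[0][1] + B[1][1] = -4 + -2 = -6, A[0][2] + B[2][1] = -4 + 3 = -1) = -6 (attained at k = 1)
  C[0][2] = min over k of (A[0][0] + B[0][2] = -2 + 8 = 6, A[0][1] + B[1][2] = -4 + 9 = 5, A[0][2] + B[2][2] = -4 + 6 = 2) = 2 (attained at k = 2)
  C[1][0] = min over k of (A[1][0] + B[0][0] = -1 + 10 = 9, A[1][1] + B[1][0] = 7 + 9 = 16, A[1][2] + B[2][0] = -3 + 6 = 3) = 3 (attained at k = 2)
  C[1][1] = min over k of (A[1][0] + B[0][1] = -1 + 1 = 0, A[1][1] + B[1][1] = 7 + -2 = 5, A[1][2] + B[2][1] = -3 + 3 = 0) = 0 (attained at k = 0)
  C[1][2] = min over k of (A[1][0] + B[0][2] = -1 + 8 = 7, A[1][1] + B[1][2] = 7 + 9 = 16, A[1][2] + B[2][2] = -3 + 6 = 3) = 3 (attained at k = 2)
  C[2][0] = min over k of (A[2][0] + B[0][0] = 1 + 10 = 11, A[2][1] + B[1][0] = 10 + 9 = 19, A[2][2] + B[2][0] = 7 + 6 = 13) = 11 (attained at k = 0)
  C[2][1] = min over k of (A[2][0] + B[0][1] = 1 + 1 = 2, A[2][1] + B[1][1] = 10 + -2 = 8, A[2][2] + B[2][1] = 7 + 3 = 10) = 2 (attained at k = 0)
  C[2][2] = min over k of (A[2][0] + B[0][2] = 1 + 8 = 9, A[2][1] + B[1][2] = 10 + 9 = 19, A[2][2] + B[2][2] = 7 + 6 = 13) = 9 (attained at k = 0)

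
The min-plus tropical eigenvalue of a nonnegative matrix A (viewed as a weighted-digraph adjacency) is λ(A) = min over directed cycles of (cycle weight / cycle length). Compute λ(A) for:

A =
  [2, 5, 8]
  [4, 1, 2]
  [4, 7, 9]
λ(A) = 1

Enumerate directed cycles and compute their means (weight / length). Sample:
  cycle 0 → 0: weight = 2, length = 1, mean = 2/1 ≈ 2.000
  cycle 1 → 1: weight = 1, length = 1, mean = 1/1 ≈ 1.000
  cycle 2 → 2: weight = 9, length = 1, mean = 9/1 ≈ 9.000
  cycle 0 → 1 → 0: weight = 9, length = 2, mean = 9/2 ≈ 4.500
  cycle 0 → 2 → 0: weight = 12, length = 2, mean = 12/2 ≈ 6.000
  cycle 1 → 0 → 1: weight = 9, length = 2, mean = 9/2 ≈ 4.500
Minimum mean = 1.000, attained e.g. along the cycle 1 → 1 with weight 1 and length 1. So λ(A) = 1/1 = 1.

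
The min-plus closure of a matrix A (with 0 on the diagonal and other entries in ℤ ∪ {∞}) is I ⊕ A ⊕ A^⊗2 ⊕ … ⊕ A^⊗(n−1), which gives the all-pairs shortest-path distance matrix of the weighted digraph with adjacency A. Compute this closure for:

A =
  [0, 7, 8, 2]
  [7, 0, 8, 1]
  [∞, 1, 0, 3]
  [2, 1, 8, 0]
Closure =
  [0, 3, 8, 2]
  [3, 0, 8, 1]
  [4, 1, 0, 2]
  [2, 1, 8, 0]

This is the Floyd-Warshall all-pairs shortest-path computation. For each intermediate vertex k = 0, 1, …, 3, update dist[i][j] ← min(dist[i][j], dist[i][k] + dist[k][j]). The final matrix gives, for each (i, j), the minimum total weight of any directed path from i to j (possibly empty when i = j).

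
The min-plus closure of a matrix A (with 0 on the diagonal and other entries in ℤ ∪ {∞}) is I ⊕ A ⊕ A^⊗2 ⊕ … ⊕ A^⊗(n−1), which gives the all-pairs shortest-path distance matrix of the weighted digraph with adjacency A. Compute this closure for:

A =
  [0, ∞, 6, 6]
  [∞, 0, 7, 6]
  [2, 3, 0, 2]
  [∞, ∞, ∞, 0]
Closure =
  [0, 9, 6, 6]
  [9, 0, 7, 6]
  [2, 3, 0, 2]
  [∞, ∞, ∞, 0]

This is the Floyd-Warshall all-pairs shortest-path computation. For each intermediate vertex k = 0, 1, …, 3, update dist[i][j] ← min(dist[i][j], dist[i][k] + dist[k][j]). The final matrix gives, for each (i, j), the minimum total weight of any directed path from i to j (possibly empty when i = j).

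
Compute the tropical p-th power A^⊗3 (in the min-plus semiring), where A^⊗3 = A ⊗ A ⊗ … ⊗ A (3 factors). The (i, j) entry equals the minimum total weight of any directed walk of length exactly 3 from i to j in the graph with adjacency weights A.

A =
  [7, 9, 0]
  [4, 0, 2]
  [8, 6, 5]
A^⊗3 =
  [10, 6, 8]
  [4, 0, 2]
  [10, 6, 8]

Each entry (A^⊗3)_ij equals the minimum over all length-3 walks i = v_0 → v_1 → … → v_3 = j of Σ_t A[v_t][v_{t+1}]. For example, for (i, j) = (0, 2) we minimise over 9 possible intermediate vertex sequences; the minimum is 8, attained along the walk 0 → 2 → 0 → 2.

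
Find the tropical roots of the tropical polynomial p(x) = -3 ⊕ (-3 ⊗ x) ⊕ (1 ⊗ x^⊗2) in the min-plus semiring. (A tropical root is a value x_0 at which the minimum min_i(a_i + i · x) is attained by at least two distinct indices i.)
Roots: {-4, 0}

Each tropical root is a break point of the lower envelope of the lines y = a_i + i · x (there are 3 lines, with slopes 0, 1, ..., 2). Only the lines that attain the minimum somewhere contribute to roots; other lines are dominated. Here the surviving (envelope) indices are i = 2, i = 1, i = 0.
Intersections between consecutive envelope lines give the roots: for adjacent envelope indices i < j the intersection is x = (a_i − a_j) / (j − i). Reading off the sorted break points: {-4, 0}.
Verification: at each break x_0, at least two indices attain the minimum of min_i(a_i + i · x_0).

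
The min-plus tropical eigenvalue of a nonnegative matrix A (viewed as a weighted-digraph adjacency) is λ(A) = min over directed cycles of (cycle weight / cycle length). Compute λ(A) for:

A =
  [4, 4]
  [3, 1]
λ(A) = 1

Enumerate directed cycles and compute their means (weight / length). Sample:
  cycle 0 → 0: weight = 4, length = 1, mean = 4/1 ≈ 4.000
  cycle 1 → 1: weight = 1, length = 1, mean = 1/1 ≈ 1.000
  cycle 0 → 1 → 0: weight = 7, length = 2, mean = 7/2 ≈ 3.500
  cycle 1 → 0 → 1: weight = 7, length = 2, mean = 7/2 ≈ 3.500
Minimum mean = 1.000, attained e.g. along the cycle 1 → 1 with weight 1 and length 1. So λ(A) = 1/1 = 1.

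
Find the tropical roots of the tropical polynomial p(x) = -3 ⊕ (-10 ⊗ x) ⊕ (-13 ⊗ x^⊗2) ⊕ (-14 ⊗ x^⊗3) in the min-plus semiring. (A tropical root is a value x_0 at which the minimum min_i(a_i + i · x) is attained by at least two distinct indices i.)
Roots: {1, 3, 7}

Each tropical root is a break point of the lower envelope of the lines y = a_i + i · x (there are 4 lines, with slopes 0, 1, ..., 3). Only the lines that attain the minimum somewhere contribute to roots; other lines are dominated. Here the surviving (envelope) indices are i = 3, i = 2, i = 1, i = 0.
Intersections between consecutive envelope lines give the roots: for adjacent envelope indices i < j the intersection is x = (a_i − a_j) / (j − i). Reading off the sorted break points: {1, 3, 7}.
Verification: at each break x_0, at least two indices attain the minimum of min_i(a_i + i · x_0).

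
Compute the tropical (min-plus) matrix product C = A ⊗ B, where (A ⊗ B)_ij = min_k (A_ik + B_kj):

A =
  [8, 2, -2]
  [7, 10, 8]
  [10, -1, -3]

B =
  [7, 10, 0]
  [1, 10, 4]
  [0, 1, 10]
A ⊗ B =
  [-2, -1, 6]
  [8, 9, 7]
  [-3, -2, 3]

Apply the min-plus product entry-by-entry:
  C[0][0] = min over k of (A[0][0] + B[0][0] = 8 + 7 = 15, A[0][1] + B[1][0] = 2 + 1 = 3, A[0][2] + B[2][0] = -2 + 0 = -2) = -2 (attained at k = 2)
  C[0][1] = min over k of (A[0][0] + B[0][1] = 8 + 10 = 18, A[0][1] + B[1][1] = 2 + 10 = 12, A[0][2] + B[2][1] = -2 + 1 = -1) = -1 (attained at k = 2)
  C[0][2] = min over k of (A[0][0] + B[0][2] = 8 + 0 = 8, A[0][1] + B[1][2] = 2 + 4 = 6, A[0][2] + B[2][2] = -2 + 10 = 8) = 6 (attained at k = 1)
  C[1][0] = min over k of (A[1][0] + B[0][0] = 7 + 7 = 14, A[1][1] + B[1][0] = 10 + 1 = 11, A[1][2] + B[2][0] = 8 + 0 = 8) = 8 (attained at k = 2)
  C[1][1] = min over k of (A[1][0] + B[0][1] = 7 + 10 = 17, A[1][1] + B[1][1] = 10 + 10 = 20, A[1][2] + B[2][1] = 8 + 1 = 9) = 9 (attained at k = 2)
  C[1][2] = min over k of (A[1][0] + B[0][2] = 7 + 0 = 7, A[1][1] + B[1][2] = 10 + 4 = 14, A[1][2] + B[2][2] = 8 + 10 = 18) = 7 (attained at k = 0)
  C[2][0] = min over k of (A[2][0] + B[0][0] = 10 + 7 = 17, A[2][1] + B[1][0] = -1 + 1 = 0, A[2][2] + B[2][0] = -3 + 0 = -3) = -3 (attained at k = 2)
  C[2][1] = min over k of (A[2][0] + B[0][1] = 10 + 10 = 20, A[2][1] + B[1][1] = -1 + 10 = 9, A[2][2] + B[2][1] = -3 + 1 = -2) = -2 (attained at k = 2)
  C[2][2] = min over k of (A[2][0] + B[0][2] = 10 + 0 = 10, A[2][1] + B[1][2] = -1 + 4 = 3, A[2][2] + B[2][2] = -3 + 10 = 7) = 3 (attained at k = 1)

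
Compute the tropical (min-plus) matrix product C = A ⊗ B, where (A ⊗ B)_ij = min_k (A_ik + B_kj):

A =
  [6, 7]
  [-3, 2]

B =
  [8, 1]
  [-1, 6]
A ⊗ B =
  [6, 7]
  [1, -2]

Apply the min-plus product entry-by-entry:
  C[0][0] = min over k of (A[0][0] + B[0][0] = 6 + 8 = 14, A[0][1] + B[1][0] = 7 + -1 = 6) = 6 (attained at k = 1)
  C[0][1] = min over k of (A[0][0] + B[0][1] = 6 + 1 = 7, A[0][1] + B[1][1] = 7 + 6 = 13) = 7 (attained at k = 0)
  C[1][0] = min over k of (A[1][0] + B[0][0] = -3 + 8 = 5, A[1][1] + B[1][0] = 2 + -1 = 1) = 1 (attained at k = 1)
  C[1][1] = min over k of (A[1][0] + B[0][1] = -3 + 1 = -2, A[1][1] + B[1][1] = 2 + 6 = 8) = -2 (attained at k = 0)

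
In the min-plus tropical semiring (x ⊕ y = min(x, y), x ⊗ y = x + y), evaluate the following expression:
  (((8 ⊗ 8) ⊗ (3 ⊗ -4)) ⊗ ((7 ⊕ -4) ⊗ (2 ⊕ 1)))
(((8 ⊗ 8) ⊗ (3 ⊗ -4)) ⊗ ((7 ⊕ -4) ⊗ (2 ⊕ 1))) = 12

Expand innermost to outermost. Recall ⊕ takes the minimum of its arguments and ⊗ takes their sum. Working out the expression (((8 ⊗ 8) ⊗ (3 ⊗ -4)) ⊗ ((7 ⊕ -4) ⊗ (2 ⊕ 1))) gives 12.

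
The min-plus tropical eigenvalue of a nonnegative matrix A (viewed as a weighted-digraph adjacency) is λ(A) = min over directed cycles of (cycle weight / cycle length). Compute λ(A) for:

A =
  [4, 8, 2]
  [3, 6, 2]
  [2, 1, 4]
λ(A) = 3/2

Enumerate directed cycles and compute their means (weight / length). Sample:
  cycle 0 → 0: weight = 4, length = 1, mean = 4/1 ≈ 4.000
  cycle 1 → 1: weight = 6, length = 1, mean = 6/1 ≈ 6.000
  cycle 2 → 2: weight = 4, length = 1, mean = 4/1 ≈ 4.000
  cycle 0 → 1 → 0: weight = 11, length = 2, mean = 11/2 ≈ 5.500
  cycle 0 → 2 → 0: weight = 4, length = 2, mean = 4/2 ≈ 2.000
  cycle 1 → 0 → 1: weight = 11, length = 2, mean = 11/2 ≈ 5.500
Minimum mean = 1.500, attained e.g. along the cycle 1 → 2 → 1 with weight 3 and length 2. So λ(A) = 3/2 = 3/2.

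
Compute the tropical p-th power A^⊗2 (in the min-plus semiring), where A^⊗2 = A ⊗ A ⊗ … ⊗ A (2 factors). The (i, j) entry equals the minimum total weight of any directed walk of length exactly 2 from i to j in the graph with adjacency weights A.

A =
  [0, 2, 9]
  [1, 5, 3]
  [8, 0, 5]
A^⊗2 =
  [0, 2, 5]
  [1, 3, 8]
  [1, 5, 3]

Each entry (A^⊗2)_ij equals the minimum over all length-2 walks i = v_0 → v_1 → … → v_2 = j of Σ_t A[v_t][v_{t+1}]. For example, for (i, j) = (0, 2) we minimise over 3 possible intermediate vertex sequences; the minimum is 5, attained along the walk 0 → 1 → 2.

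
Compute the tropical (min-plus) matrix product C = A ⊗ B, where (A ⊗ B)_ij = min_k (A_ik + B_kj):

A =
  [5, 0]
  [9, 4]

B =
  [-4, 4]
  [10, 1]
A ⊗ B =
  [1, 1]
  [5, 5]

Apply the min-plus product entry-by-entry:
  C[0][0] = min over k of (A[0][0] + B[0][0] = 5 + -4 = 1, A[0][1] + B[1][0] = 0 + 10 = 10) = 1 (attained at k = 0)
  C[0][1] = min over k of (A[0][0] + B[0][1] = 5 + 4 = 9, A[0][1] + B[1][1] = 0 + 1 = 1) = 1 (attained at k = 1)
  C[1][0] = min over k of (A[1][0] + B[0][0] = 9 + -4 = 5, A[1][1] + B[1][0] = 4 + 10 = 14) = 5 (attained at k = 0)
  C[1][1] = min over k of (A[1][0] + B[0][1] = 9 + 4 = 13, A[1][1] + B[1][1] = 4 + 1 = 5) = 5 (attained at k = 1)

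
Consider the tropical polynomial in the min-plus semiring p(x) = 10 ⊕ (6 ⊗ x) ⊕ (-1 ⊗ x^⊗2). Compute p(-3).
p(-3) = -7

A tropical monomial a ⊗ x^⊗i evaluates to a + i · x. Evaluating each term at x = -3:
  Term 0 contributes 10 + 0 · -3 = 10
  Term 1 contributes 6 + 1 · -3 = 3
  Term 2 contributes -1 + 2 · -3 = -7
p(-3) = ⊕ of these = min[10, 3, -7] = -7.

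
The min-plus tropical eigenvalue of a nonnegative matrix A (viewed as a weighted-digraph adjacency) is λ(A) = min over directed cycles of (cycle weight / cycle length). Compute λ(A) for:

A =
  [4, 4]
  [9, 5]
λ(A) = 4

Enumerate directed cycles and compute their means (weight / length). Sample:
  cycle 0 → 0: weight = 4, length = 1, mean = 4/1 ≈ 4.000
  cycle 1 → 1: weight = 5, length = 1, mean = 5/1 ≈ 5.000
  cycle 0 → 1 → 0: weight = 13, length = 2, mean = 13/2 ≈ 6.500
  cycle 1 → 0 → 1: weight = 13, length = 2, mean = 13/2 ≈ 6.500
Minimum mean = 4.000, attained e.g. along the cycle 0 → 0 with weight 4 and length 1. So λ(A) = 4/1 = 4.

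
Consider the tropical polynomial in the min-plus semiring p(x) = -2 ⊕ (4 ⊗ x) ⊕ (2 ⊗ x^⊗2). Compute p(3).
p(3) = -2

A tropical monomial a ⊗ x^⊗i evaluates to a + i · x. Evaluating each term at x = 3:
  Term 0 contributes -2 + 0 · 3 = -2
  Term 1 contributes 4 + 1 · 3 = 7
  Term 2 contributes 2 + 2 · 3 = 8
p(3) = ⊕ of these = min[-2, 7, 8] = -2.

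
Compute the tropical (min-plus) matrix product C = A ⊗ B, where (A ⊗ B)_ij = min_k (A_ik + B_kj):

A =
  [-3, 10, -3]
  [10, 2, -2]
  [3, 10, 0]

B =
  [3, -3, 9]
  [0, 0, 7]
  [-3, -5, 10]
A ⊗ B =
  [-6, -8, 6]
  [-5, -7, 8]
  [-3, -5, 10]

Apply the min-plus product entry-by-entry:
  C[0][0] = min over k of (A[0][0] + B[0][0] = -3 + 3 = 0, A[0][1] + B[1][0] = 10 + 0 = 10, A[0][2] + B[2][0] = -3 + -3 = -6) = -6 (attained at k = 2)
  C[0][1] = min over k of (A[0][0] + B[0][1] = -3 + -3 = -6, A[0][1] + B[1][1] = 10 + 0 = 10, A[0][2] + B[2][1] = -3 + -5 = -8) = -8 (attained at k = 2)
  C[0][2] = min over k of (A[0][0] + B[0][2] = -3 + 9 = 6, A[0][1] + B[1][2] = 10 + 7 = 17, A[0][2] + B[2][2] = -3 + 10 = 7) = 6 (attained at k = 0)
  C[1][0] = min over k of (A[1][0] + B[0][0] = 10 + 3 = 13, A[1][1] + B[1][0] = 2 + 0 = 2, A[1][2] + B[2][0] = -2 + -3 = -5) = -5 (attained at k = 2)
  C[1][1] = min over k of (A[1][0] + B[0][1] = 10 + -3 = 7, A[1][1] + B[1][1] = 2 + 0 = 2, A[1][2] + B[2][1] = -2 + -5 = -7) = -7 (attained at k = 2)
  C[1][2] = min over k of (A[1][0] + B[0][2] = 10 + 9 = 19, A[1][1] + B[1][2] = 2 + 7 = 9, A[1][2] + B[2][2] = -2 + 10 = 8) = 8 (attained at k = 2)
  C[2][0] = min over k of (A[2][0] + B[0][0] = 3 + 3 = 6, A[2][1] + B[1][0] = 10 + 0 = 10, A[2][2] + B[2][0] = 0 + -3 = -3) = -3 (attained at k = 2)
  C[2][1] = min over k of (A[2][0] + B[0][1] = 3 + -3 = 0, A[2][1] + B[1][1] = 10 + 0 = 10, A[2][2] + B[2][1] = 0 + -5 = -5) = -5 (attained at k = 2)
  C[2][2] = min over k of (A[2][0] + B[0][2] = 3 + 9 = 12, A[2][1] + B[1][2] = 10 + 7 = 17, A[2][2] + B[2][2] = 0 + 10 = 10) = 10 (attained at k = 2)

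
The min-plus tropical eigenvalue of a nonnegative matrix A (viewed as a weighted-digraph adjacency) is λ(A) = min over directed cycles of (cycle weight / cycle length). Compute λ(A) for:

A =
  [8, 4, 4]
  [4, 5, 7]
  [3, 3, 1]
λ(A) = 1

Enumerate directed cycles and compute their means (weight / length). Sample:
  cycle 0 → 0: weight = 8, length = 1, mean = 8/1 ≈ 8.000
  cycle 1 → 1: weight = 5, length = 1, mean = 5/1 ≈ 5.000
  cycle 2 → 2: weight = 1, length = 1, mean = 1/1 ≈ 1.000
  cycle 0 → 1 → 0: weight = 8, length = 2, mean = 8/2 ≈ 4.000
  cycle 0 → 2 → 0: weight = 7, length = 2, mean = 7/2 ≈ 3.500
  cycle 1 → 0 → 1: weight = 8, length = 2, mean = 8/2 ≈ 4.000
Minimum mean = 1.000, attained e.g. along the cycle 2 → 2 with weight 1 and length 1. So λ(A) = 1/1 = 1.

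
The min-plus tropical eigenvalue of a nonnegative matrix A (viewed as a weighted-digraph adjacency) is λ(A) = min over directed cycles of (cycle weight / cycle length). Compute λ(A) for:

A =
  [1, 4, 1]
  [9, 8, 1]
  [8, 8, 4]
λ(A) = 1

Enumerate directed cycles and compute their means (weight / length). Sample:
  cycle 0 → 0: weight = 1, length = 1, mean = 1/1 ≈ 1.000
  cycle 1 → 1: weight = 8, length = 1, mean = 8/1 ≈ 8.000
  cycle 2 → 2: weight = 4, length = 1, mean = 4/1 ≈ 4.000
  cycle 0 → 1 → 0: weight = 13, length = 2, mean = 13/2 ≈ 6.500
  cycle 0 → 2 → 0: weight = 9, length = 2, mean = 9/2 ≈ 4.500
  cycle 1 → 0 → 1: weight = 13, length = 2, mean = 13/2 ≈ 6.500
Minimum mean = 1.000, attained e.g. along the cycle 0 → 0 with weight 1 and length 1. So λ(A) = 1/1 = 1.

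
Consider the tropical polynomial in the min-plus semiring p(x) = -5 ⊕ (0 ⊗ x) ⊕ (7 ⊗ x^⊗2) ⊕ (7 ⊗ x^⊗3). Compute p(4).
p(4) = -5

A tropical monomial a ⊗ x^⊗i evaluates to a + i · x. Evaluating each term at x = 4:
  Term 0 contributes -5 + 0 · 4 = -5
  Term 1 contributes 0 + 1 · 4 = 4
  Term 2 contributes 7 + 2 · 4 = 15
  Term 3 contributes 7 + 3 · 4 = 19
p(4) = ⊕ of these = min[-5, 4, 15, 19] = -5.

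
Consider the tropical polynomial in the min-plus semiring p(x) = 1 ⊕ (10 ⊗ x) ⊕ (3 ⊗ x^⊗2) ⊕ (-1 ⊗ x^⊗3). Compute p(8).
p(8) = 1

A tropical monomial a ⊗ x^⊗i evaluates to a + i · x. Evaluating each term at x = 8:
  Term 0 contributes 1 + 0 · 8 = 1
  Term 1 contributes 10 + 1 · 8 = 18
  Term 2 contributes 3 + 2 · 8 = 19
  Term 3 contributes -1 + 3 · 8 = 23
p(8) = ⊕ of these = min[1, 18, 19, 23] = 1.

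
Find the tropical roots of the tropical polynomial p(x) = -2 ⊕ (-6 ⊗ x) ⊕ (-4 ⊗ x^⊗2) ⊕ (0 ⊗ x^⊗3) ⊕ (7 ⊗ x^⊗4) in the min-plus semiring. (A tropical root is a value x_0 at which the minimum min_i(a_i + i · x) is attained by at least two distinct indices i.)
Roots: {-7, -4, -2, 4}

Each tropical root is a break point of the lower envelope of the lines y = a_i + i · x (there are 5 lines, with slopes 0, 1, ..., 4). Only the lines that attain the minimum somewhere contribute to roots; other lines are dominated. Here the surviving (envelope) indices are i = 4, i = 3, i = 2, i = 1, i = 0.
Intersections between consecutive envelope lines give the roots: for adjacent envelope indices i < j the intersection is x = (a_i − a_j) / (j − i). Reading off the sorted break points: {-7, -4, -2, 4}.
Verification: at each break x_0, at least two indices attain the minimum of min_i(a_i + i · x_0).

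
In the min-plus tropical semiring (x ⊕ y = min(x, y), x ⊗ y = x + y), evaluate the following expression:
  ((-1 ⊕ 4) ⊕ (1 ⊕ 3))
((-1 ⊕ 4) ⊕ (1 ⊕ 3)) = -1

Expand innermost to outermost. Recall ⊕ takes the minimum of its arguments and ⊗ takes their sum. Working out the expression ((-1 ⊕ 4) ⊕ (1 ⊕ 3)) gives -1.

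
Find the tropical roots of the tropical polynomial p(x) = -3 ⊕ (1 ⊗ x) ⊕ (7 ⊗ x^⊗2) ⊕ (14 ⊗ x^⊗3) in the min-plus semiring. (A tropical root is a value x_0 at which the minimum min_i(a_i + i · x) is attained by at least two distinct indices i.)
Roots: {-7, -6, -4}

Each tropical root is a break point of the lower envelope of the lines y = a_i + i · x (there are 4 lines, with slopes 0, 1, ..., 3). Only the lines that attain the minimum somewhere contribute to roots; other lines are dominated. Here the surviving (envelope) indices are i = 3, i = 2, i = 1, i = 0.
Intersections between consecutive envelope lines give the roots: for adjacent envelope indices i < j the intersection is x = (a_i − a_j) / (j − i). Reading off the sorted break points: {-7, -6, -4}.
Verification: at each break x_0, at least two indices attain the minimum of min_i(a_i + i · x_0).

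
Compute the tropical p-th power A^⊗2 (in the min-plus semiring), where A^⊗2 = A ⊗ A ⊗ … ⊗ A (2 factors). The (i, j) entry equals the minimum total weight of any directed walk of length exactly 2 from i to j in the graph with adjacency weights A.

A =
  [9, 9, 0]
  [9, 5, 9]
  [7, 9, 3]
A^⊗2 =
  [7, 9, 3]
  [14, 10, 9]
  [10, 12, 6]

Each entry (A^⊗2)_ij equals the minimum over all length-2 walks i = v_0 → v_1 → … → v_2 = j of Σ_t A[v_t][v_{t+1}]. For example, for (i, j) = (0, 2) we minimise over 3 possible intermediate vertex sequences; the minimum is 3, attained along the walk 0 → 2 → 2.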